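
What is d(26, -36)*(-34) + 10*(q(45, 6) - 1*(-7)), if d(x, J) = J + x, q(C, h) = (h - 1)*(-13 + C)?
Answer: 2010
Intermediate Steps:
q(C, h) = (-1 + h)*(-13 + C)
d(26, -36)*(-34) + 10*(q(45, 6) - 1*(-7)) = (-36 + 26)*(-34) + 10*((13 - 1*45 - 13*6 + 45*6) - 1*(-7)) = -10*(-34) + 10*((13 - 45 - 78 + 270) + 7) = 340 + 10*(160 + 7) = 340 + 10*167 = 340 + 1670 = 2010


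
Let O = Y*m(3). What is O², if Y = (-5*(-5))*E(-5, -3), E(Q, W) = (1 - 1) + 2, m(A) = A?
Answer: 22500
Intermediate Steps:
E(Q, W) = 2 (E(Q, W) = 0 + 2 = 2)
Y = 50 (Y = -5*(-5)*2 = 25*2 = 50)
O = 150 (O = 50*3 = 150)
O² = 150² = 22500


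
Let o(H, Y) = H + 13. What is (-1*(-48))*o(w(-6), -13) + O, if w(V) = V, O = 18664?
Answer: 19000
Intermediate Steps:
o(H, Y) = 13 + H
(-1*(-48))*o(w(-6), -13) + O = (-1*(-48))*(13 - 6) + 18664 = 48*7 + 18664 = 336 + 18664 = 19000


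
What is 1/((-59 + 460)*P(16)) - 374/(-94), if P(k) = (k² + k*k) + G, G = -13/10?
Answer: 382959079/96251629 ≈ 3.9787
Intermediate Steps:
G = -13/10 (G = -13*⅒ = -13/10 ≈ -1.3000)
P(k) = -13/10 + 2*k² (P(k) = (k² + k*k) - 13/10 = (k² + k²) - 13/10 = 2*k² - 13/10 = -13/10 + 2*k²)
1/((-59 + 460)*P(16)) - 374/(-94) = 1/((-59 + 460)*(-13/10 + 2*16²)) - 374/(-94) = 1/(401*(-13/10 + 2*256)) - 374*(-1/94) = 1/(401*(-13/10 + 512)) + 187/47 = 1/(401*(5107/10)) + 187/47 = (1/401)*(10/5107) + 187/47 = 10/2047907 + 187/47 = 382959079/96251629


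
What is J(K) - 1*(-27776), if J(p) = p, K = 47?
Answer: 27823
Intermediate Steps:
J(K) - 1*(-27776) = 47 - 1*(-27776) = 47 + 27776 = 27823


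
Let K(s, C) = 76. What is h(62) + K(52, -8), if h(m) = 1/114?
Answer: 8665/114 ≈ 76.009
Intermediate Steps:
h(m) = 1/114
h(62) + K(52, -8) = 1/114 + 76 = 8665/114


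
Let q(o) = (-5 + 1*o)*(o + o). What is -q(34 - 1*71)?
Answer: -3108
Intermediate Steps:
q(o) = 2*o*(-5 + o) (q(o) = (-5 + o)*(2*o) = 2*o*(-5 + o))
-q(34 - 1*71) = -2*(34 - 1*71)*(-5 + (34 - 1*71)) = -2*(34 - 71)*(-5 + (34 - 71)) = -2*(-37)*(-5 - 37) = -2*(-37)*(-42) = -1*3108 = -3108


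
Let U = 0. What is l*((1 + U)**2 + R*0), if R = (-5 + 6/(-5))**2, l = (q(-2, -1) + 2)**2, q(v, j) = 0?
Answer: 4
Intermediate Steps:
l = 4 (l = (0 + 2)**2 = 2**2 = 4)
R = 961/25 (R = (-5 + 6*(-1/5))**2 = (-5 - 6/5)**2 = (-31/5)**2 = 961/25 ≈ 38.440)
l*((1 + U)**2 + R*0) = 4*((1 + 0)**2 + (961/25)*0) = 4*(1**2 + 0) = 4*(1 + 0) = 4*1 = 4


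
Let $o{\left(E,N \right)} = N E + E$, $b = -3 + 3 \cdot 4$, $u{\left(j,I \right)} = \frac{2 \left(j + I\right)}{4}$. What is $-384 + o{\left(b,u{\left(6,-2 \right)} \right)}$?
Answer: $-357$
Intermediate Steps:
$u{\left(j,I \right)} = \frac{I}{2} + \frac{j}{2}$ ($u{\left(j,I \right)} = 2 \left(I + j\right) \frac{1}{4} = \left(2 I + 2 j\right) \frac{1}{4} = \frac{I}{2} + \frac{j}{2}$)
$b = 9$ ($b = -3 + 12 = 9$)
$o{\left(E,N \right)} = E + E N$ ($o{\left(E,N \right)} = E N + E = E + E N$)
$-384 + o{\left(b,u{\left(6,-2 \right)} \right)} = -384 + 9 \left(1 + \left(\frac{1}{2} \left(-2\right) + \frac{1}{2} \cdot 6\right)\right) = -384 + 9 \left(1 + \left(-1 + 3\right)\right) = -384 + 9 \left(1 + 2\right) = -384 + 9 \cdot 3 = -384 + 27 = -357$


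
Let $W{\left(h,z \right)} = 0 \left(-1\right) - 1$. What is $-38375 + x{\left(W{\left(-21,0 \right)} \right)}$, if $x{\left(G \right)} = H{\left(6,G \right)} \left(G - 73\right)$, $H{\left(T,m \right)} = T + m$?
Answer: $-38745$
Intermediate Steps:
$W{\left(h,z \right)} = -1$ ($W{\left(h,z \right)} = 0 - 1 = -1$)
$x{\left(G \right)} = \left(-73 + G\right) \left(6 + G\right)$ ($x{\left(G \right)} = \left(6 + G\right) \left(G - 73\right) = \left(6 + G\right) \left(-73 + G\right) = \left(-73 + G\right) \left(6 + G\right)$)
$-38375 + x{\left(W{\left(-21,0 \right)} \right)} = -38375 + \left(-73 - 1\right) \left(6 - 1\right) = -38375 - 370 = -38745$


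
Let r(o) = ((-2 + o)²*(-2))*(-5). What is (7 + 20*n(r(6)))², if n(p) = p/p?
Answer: 729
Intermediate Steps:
r(o) = 10*(-2 + o)² (r(o) = -2*(-2 + o)²*(-5) = 10*(-2 + o)²)
n(p) = 1
(7 + 20*n(r(6)))² = (7 + 20*1)² = (7 + 20)² = 27² = 729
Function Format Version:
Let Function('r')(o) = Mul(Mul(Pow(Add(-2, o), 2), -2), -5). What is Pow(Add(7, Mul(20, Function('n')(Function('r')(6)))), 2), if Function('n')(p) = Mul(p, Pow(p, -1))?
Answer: 729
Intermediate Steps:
Function('r')(o) = Mul(10, Pow(Add(-2, o), 2)) (Function('r')(o) = Mul(Mul(-2, Pow(Add(-2, o), 2)), -5) = Mul(10, Pow(Add(-2, o), 2)))
Function('n')(p) = 1
Pow(Add(7, Mul(20, Function('n')(Function('r')(6)))), 2) = Pow(Add(7, Mul(20, 1)), 2) = Pow(Add(7, 20), 2) = Pow(27, 2) = 729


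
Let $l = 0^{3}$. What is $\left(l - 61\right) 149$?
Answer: $-9089$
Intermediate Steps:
$l = 0$
$\left(l - 61\right) 149 = \left(0 - 61\right) 149 = \left(-61\right) 149 = -9089$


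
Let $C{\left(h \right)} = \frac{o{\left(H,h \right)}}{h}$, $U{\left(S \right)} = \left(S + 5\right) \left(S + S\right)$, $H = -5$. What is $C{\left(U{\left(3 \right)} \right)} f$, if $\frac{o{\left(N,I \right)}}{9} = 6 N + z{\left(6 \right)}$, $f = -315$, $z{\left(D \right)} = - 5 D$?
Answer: $\frac{14175}{4} \approx 3543.8$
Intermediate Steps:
$o{\left(N,I \right)} = -270 + 54 N$ ($o{\left(N,I \right)} = 9 \left(6 N - 30\right) = 9 \left(-30 + 6 N\right) = -270 + 54 N$)
$U{\left(S \right)} = 2 S \left(5 + S\right)$ ($U{\left(S \right)} = \left(5 + S\right) 2 S = 2 S \left(5 + S\right)$)
$C{\left(h \right)} = - \frac{540}{h}$ ($C{\left(h \right)} = \frac{-270 + 54 \left(-5\right)}{h} = \frac{-270 - 270}{h} = - \frac{540}{h}$)
$C{\left(U{\left(3 \right)} \right)} f = - \frac{540}{2 \cdot 3 \left(5 + 3\right)} \left(-315\right) = - \frac{540}{2 \cdot 3 \cdot 8} \left(-315\right) = - \frac{540}{48} \left(-315\right) = \left(-540\right) \frac{1}{48} \left(-315\right) = \left(- \frac{45}{4}\right) \left(-315\right) = \frac{14175}{4}$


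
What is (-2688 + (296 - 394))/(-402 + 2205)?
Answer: -2786/1803 ≈ -1.5452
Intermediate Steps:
(-2688 + (296 - 394))/(-402 + 2205) = (-2688 - 98)/1803 = -2786*1/1803 = -2786/1803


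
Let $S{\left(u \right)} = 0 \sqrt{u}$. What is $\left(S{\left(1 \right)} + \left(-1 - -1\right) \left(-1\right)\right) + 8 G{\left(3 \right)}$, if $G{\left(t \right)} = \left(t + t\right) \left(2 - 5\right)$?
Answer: $-144$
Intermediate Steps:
$G{\left(t \right)} = - 6 t$ ($G{\left(t \right)} = 2 t \left(-3\right) = - 6 t$)
$S{\left(u \right)} = 0$
$\left(S{\left(1 \right)} + \left(-1 - -1\right) \left(-1\right)\right) + 8 G{\left(3 \right)} = \left(0 + \left(-1 - -1\right) \left(-1\right)\right) + 8 \left(\left(-6\right) 3\right) = \left(0 + \left(-1 + 1\right) \left(-1\right)\right) + 8 \left(-18\right) = \left(0 + 0 \left(-1\right)\right) - 144 = \left(0 + 0\right) - 144 = 0 - 144 = -144$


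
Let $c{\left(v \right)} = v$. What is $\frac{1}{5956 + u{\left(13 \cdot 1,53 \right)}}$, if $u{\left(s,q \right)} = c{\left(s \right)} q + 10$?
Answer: $\frac{1}{6655} \approx 0.00015026$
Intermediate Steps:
$u{\left(s,q \right)} = 10 + q s$ ($u{\left(s,q \right)} = s q + 10 = q s + 10 = 10 + q s$)
$\frac{1}{5956 + u{\left(13 \cdot 1,53 \right)}} = \frac{1}{5956 + \left(10 + 53 \cdot 13 \cdot 1\right)} = \frac{1}{5956 + \left(10 + 53 \cdot 13\right)} = \frac{1}{5956 + \left(10 + 689\right)} = \frac{1}{5956 + 699} = \frac{1}{6655}$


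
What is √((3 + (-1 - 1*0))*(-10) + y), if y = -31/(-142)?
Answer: 53*I*√142/142 ≈ 4.4477*I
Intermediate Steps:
y = 31/142 (y = -31*(-1/142) = 31/142 ≈ 0.21831)
√((3 + (-1 - 1*0))*(-10) + y) = √((3 + (-1 - 1*0))*(-10) + 31/142) = √((3 + (-1 + 0))*(-10) + 31/142) = √((3 - 1)*(-10) + 31/142) = √(2*(-10) + 31/142) = √(-20 + 31/142) = √(-2809/142) = 53*I*√142/142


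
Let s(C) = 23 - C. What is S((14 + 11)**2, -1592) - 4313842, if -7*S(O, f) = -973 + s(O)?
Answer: -4313617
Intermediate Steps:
S(O, f) = 950/7 + O/7 (S(O, f) = -(-973 + (23 - O))/7 = -(-950 - O)/7 = 950/7 + O/7)
S((14 + 11)**2, -1592) - 4313842 = (950/7 + (14 + 11)**2/7) - 4313842 = (950/7 + (1/7)*25**2) - 4313842 = (950/7 + (1/7)*625) - 4313842 = (950/7 + 625/7) - 4313842 = 225 - 4313842 = -4313617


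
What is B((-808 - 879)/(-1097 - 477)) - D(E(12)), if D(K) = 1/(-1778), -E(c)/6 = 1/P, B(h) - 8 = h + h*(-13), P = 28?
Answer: -6801841/1399286 ≈ -4.8609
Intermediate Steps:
B(h) = 8 - 12*h (B(h) = 8 + (h + h*(-13)) = 8 + (h - 13*h) = 8 - 12*h)
E(c) = -3/14 (E(c) = -6/28 = -6*1/28 = -3/14)
D(K) = -1/1778
B((-808 - 879)/(-1097 - 477)) - D(E(12)) = (8 - 12*(-808 - 879)/(-1097 - 477)) - 1*(-1/1778) = (8 - (-20244)/(-1574)) + 1/1778 = (8 - (-20244)*(-1)/1574) + 1/1778 = (8 - 12*1687/1574) + 1/1778 = (8 - 10122/787) + 1/1778 = -3826/787 + 1/1778 = -6801841/1399286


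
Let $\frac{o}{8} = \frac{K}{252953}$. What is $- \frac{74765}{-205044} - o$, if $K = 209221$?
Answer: $- \frac{324284054747}{51866494932} \approx -6.2523$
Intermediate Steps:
$o = \frac{1673768}{252953}$ ($o = 8 \cdot \frac{209221}{252953} = \frac{1673768}{252953} \approx 6.6169$)
$- \frac{74765}{-205044} - o = - \frac{74765}{-205044} - \frac{1673768}{252953} = \left(-74765\right) \left(- \frac{1}{205044}\right) - \frac{1673768}{252953} = \frac{74765}{205044} - \frac{1673768}{252953} = - \frac{324284054747}{51866494932}$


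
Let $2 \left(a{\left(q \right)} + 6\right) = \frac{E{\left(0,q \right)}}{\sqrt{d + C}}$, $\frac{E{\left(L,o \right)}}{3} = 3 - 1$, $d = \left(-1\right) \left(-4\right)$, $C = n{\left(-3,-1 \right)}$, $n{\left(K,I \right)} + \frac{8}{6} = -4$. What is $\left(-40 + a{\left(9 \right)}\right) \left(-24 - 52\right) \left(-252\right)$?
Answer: $-880992 - 28728 i \sqrt{3} \approx -8.8099 \cdot 10^{5} - 49758.0 i$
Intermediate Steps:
$n{\left(K,I \right)} = - \frac{16}{3}$ ($n{\left(K,I \right)} = - \frac{4}{3} - 4 = - \frac{16}{3}$)
$C = - \frac{16}{3} \approx -5.3333$
$d = 4$
$E{\left(L,o \right)} = 6$ ($E{\left(L,o \right)} = 3 \left(3 - 1\right) = 3 \cdot 2 = 6$)
$a{\left(q \right)} = -6 - \frac{3 i \sqrt{3}}{2}$ ($a{\left(q \right)} = -6 + \frac{6 \frac{1}{\sqrt{4 - \frac{16}{3}}}}{2} = -6 + \frac{6 \frac{1}{\sqrt{- \frac{4}{3}}}}{2} = -6 + \frac{6 \frac{1}{\frac{2}{3} i \sqrt{3}}}{2} = -6 + \frac{6 \left(- \frac{i \sqrt{3}}{2}\right)}{2} = -6 + \frac{\left(-3\right) i \sqrt{3}}{2} = -6 - \frac{3 i \sqrt{3}}{2}$)
$\left(-40 + a{\left(9 \right)}\right) \left(-24 - 52\right) \left(-252\right) = \left(-40 - \left(6 + \frac{3 i \sqrt{3}}{2}\right)\right) \left(-24 - 52\right) \left(-252\right) = \left(-46 - \frac{3 i \sqrt{3}}{2}\right) \left(-76\right) \left(-252\right) = \left(3496 + 114 i \sqrt{3}\right) \left(-252\right) = -880992 - 28728 i \sqrt{3}$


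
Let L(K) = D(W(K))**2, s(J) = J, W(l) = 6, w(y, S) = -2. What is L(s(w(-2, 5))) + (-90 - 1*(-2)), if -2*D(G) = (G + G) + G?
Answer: -7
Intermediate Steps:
D(G) = -3*G/2 (D(G) = -((G + G) + G)/2 = -(2*G + G)/2 = -3*G/2)
L(K) = 81 (L(K) = (-3/2*6)**2 = (-9)**2 = 81)
L(s(w(-2, 5))) + (-90 - 1*(-2)) = 81 + (-90 - 1*(-2)) = 81 + (-90 + 2) = 81 - 88 = -7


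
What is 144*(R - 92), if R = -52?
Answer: -20736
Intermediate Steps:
144*(R - 92) = 144*(-52 - 92) = 144*(-144) = -20736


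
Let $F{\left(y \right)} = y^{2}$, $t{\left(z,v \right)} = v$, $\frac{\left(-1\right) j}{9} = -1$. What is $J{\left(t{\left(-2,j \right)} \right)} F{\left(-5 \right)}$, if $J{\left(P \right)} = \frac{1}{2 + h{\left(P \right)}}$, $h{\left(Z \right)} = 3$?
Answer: $5$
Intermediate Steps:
$j = 9$ ($j = \left(-9\right) \left(-1\right) = 9$)
$J{\left(P \right)} = \frac{1}{5}$ ($J{\left(P \right)} = \frac{1}{2 + 3} = \frac{1}{5}$)
$J{\left(t{\left(-2,j \right)} \right)} F{\left(-5 \right)} = \frac{\left(-5\right)^{2}}{5} = \frac{1}{5} \cdot 25 = 5$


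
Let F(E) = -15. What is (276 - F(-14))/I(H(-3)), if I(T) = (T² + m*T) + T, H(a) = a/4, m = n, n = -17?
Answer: 1552/67 ≈ 23.164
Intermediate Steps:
m = -17
H(a) = a/4 (H(a) = a*(¼) = a/4)
I(T) = T² - 16*T (I(T) = (T² - 17*T) + T = T² - 16*T)
(276 - F(-14))/I(H(-3)) = (276 - 1*(-15))/((((¼)*(-3))*(-16 + (¼)*(-3)))) = (276 + 15)/((-3*(-16 - ¾)/4)) = 291/((-¾*(-67/4))) = 291/(201/16) = 291*(16/201) = 1552/67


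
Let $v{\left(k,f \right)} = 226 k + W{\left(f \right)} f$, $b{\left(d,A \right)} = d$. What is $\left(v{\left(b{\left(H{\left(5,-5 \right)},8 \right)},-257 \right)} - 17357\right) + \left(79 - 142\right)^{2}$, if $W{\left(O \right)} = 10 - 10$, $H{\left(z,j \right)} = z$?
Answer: $-12258$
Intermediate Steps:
$W{\left(O \right)} = 0$ ($W{\left(O \right)} = 10 - 10 = 0$)
$v{\left(k,f \right)} = 226 k$ ($v{\left(k,f \right)} = 226 k + 0 f = 226 k + 0 = 226 k$)
$\left(v{\left(b{\left(H{\left(5,-5 \right)},8 \right)},-257 \right)} - 17357\right) + \left(79 - 142\right)^{2} = \left(226 \cdot 5 - 17357\right) + \left(79 - 142\right)^{2} = \left(1130 + \left(-140518 + 123161\right)\right) + \left(-63\right)^{2} = \left(1130 - 17357\right) + 3969 = -16227 + 3969 = -12258$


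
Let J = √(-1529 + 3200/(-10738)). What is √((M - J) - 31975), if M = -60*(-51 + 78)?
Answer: √(-968414878795 - 5369*I*√44083790569)/5369 ≈ 0.10668 - 183.29*I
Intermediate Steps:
M = -1620 (M = -60*27 = -1620)
J = I*√44083790569/5369 (J = √(-1529 + 3200*(-1/10738)) = √(-1529 - 1600/5369) = √(-8210801/5369) = I*√44083790569/5369 ≈ 39.106*I)
√((M - J) - 31975) = √((-1620 - I*√44083790569/5369) - 31975) = √(-33595 - I*√44083790569/5369)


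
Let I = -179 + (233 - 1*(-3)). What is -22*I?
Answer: -1254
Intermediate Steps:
I = 57 (I = -179 + (233 + 3) = -179 + 236 = 57)
-22*I = -22*57 = -1254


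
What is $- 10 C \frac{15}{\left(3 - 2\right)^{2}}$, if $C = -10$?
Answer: $1500$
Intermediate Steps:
$- 10 C \frac{15}{\left(3 - 2\right)^{2}} = \left(-10\right) \left(-10\right) \frac{15}{\left(3 - 2\right)^{2}} = 100 \frac{15}{1^{2}} = 100 \cdot \frac{15}{1} = 100 \cdot 15 \cdot 1 = 100 \cdot 15 = 1500$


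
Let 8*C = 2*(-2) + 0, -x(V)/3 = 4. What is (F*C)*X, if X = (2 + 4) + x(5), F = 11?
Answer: 33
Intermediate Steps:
x(V) = -12 (x(V) = -3*4 = -12)
X = -6 (X = (2 + 4) - 12 = 6 - 12 = -6)
C = -½ (C = (2*(-2) + 0)/8 = (-4 + 0)/8 = (⅛)*(-4) = -½ ≈ -0.50000)
(F*C)*X = (11*(-½))*(-6) = -11/2*(-6) = 33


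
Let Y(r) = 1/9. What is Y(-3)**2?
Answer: 1/81 ≈ 0.012346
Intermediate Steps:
Y(r) = 1/9
Y(-3)**2 = (1/9)**2 = 1/81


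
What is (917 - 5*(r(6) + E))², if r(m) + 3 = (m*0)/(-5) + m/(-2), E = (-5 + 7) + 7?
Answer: 813604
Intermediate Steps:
E = 9 (E = 2 + 7 = 9)
r(m) = -3 - m/2 (r(m) = -3 + ((m*0)/(-5) + m/(-2)) = -3 + (0*(-⅕) + m*(-½)) = -3 + (0 - m/2) = -3 - m/2)
(917 - 5*(r(6) + E))² = (917 - 5*((-3 - ½*6) + 9))² = (917 - 5*((-3 - 3) + 9))² = (917 - 5*(-6 + 9))² = (917 - 5*3)² = (917 - 15)² = 902² = 813604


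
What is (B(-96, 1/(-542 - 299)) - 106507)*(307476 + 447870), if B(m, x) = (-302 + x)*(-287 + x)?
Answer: -10595244930883158/707281 ≈ -1.4980e+10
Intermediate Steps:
(B(-96, 1/(-542 - 299)) - 106507)*(307476 + 447870) = ((86674 + (1/(-542 - 299))**2 - 589/(-542 - 299)) - 106507)*(307476 + 447870) = ((86674 + (1/(-841))**2 - 589/(-841)) - 106507)*755346 = ((86674 + (-1/841)**2 - 589*(-1/841)) - 106507)*755346 = ((86674 + 1/707281 + 589/841) - 106507)*755346 = (61303368744/707281 - 106507)*755346 = -14027008723/707281*755346 = -10595244930883158/707281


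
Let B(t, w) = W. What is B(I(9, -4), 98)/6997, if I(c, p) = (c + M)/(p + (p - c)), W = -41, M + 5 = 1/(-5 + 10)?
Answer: -41/6997 ≈ -0.0058597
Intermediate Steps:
M = -24/5 (M = -5 + 1/(-5 + 10) = -5 + 1/5 = -5 + ⅕ = -24/5 ≈ -4.8000)
I(c, p) = (-24/5 + c)/(-c + 2*p) (I(c, p) = (c - 24/5)/(p + (p - c)) = (-24/5 + c)/(-c + 2*p))
B(t, w) = -41
B(I(9, -4), 98)/6997 = -41/6997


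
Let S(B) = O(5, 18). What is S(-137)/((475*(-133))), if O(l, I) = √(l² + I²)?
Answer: -√349/63175 ≈ -0.00029571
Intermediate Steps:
O(l, I) = √(I² + l²)
S(B) = √349 (S(B) = √(18² + 5²) = √(324 + 25) = √349)
S(-137)/((475*(-133))) = √349/((475*(-133))) = √349/(-63175) = √349*(-1/63175) = -√349/63175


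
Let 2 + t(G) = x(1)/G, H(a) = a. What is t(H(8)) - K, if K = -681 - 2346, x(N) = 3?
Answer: 24203/8 ≈ 3025.4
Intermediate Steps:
K = -3027
t(G) = -2 + 3/G
t(H(8)) - K = (-2 + 3/8) - 1*(-3027) = (-2 + 3*(1/8)) + 3027 = (-2 + 3/8) + 3027 = -13/8 + 3027 = 24203/8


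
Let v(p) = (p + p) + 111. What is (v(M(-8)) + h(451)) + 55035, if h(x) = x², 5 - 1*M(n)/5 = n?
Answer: 258677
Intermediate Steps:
M(n) = 25 - 5*n
v(p) = 111 + 2*p (v(p) = 2*p + 111 = 111 + 2*p)
(v(M(-8)) + h(451)) + 55035 = ((111 + 2*(25 - 5*(-8))) + 451²) + 55035 = ((111 + 2*(25 + 40)) + 203401) + 55035 = ((111 + 2*65) + 203401) + 55035 = ((111 + 130) + 203401) + 55035 = (241 + 203401) + 55035 = 203642 + 55035 = 258677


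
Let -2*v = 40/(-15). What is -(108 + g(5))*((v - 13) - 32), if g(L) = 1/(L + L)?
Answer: 141611/30 ≈ 4720.4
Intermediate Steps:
v = 4/3 (v = -20/(-15) = -20*(-1)/15 = -½*(-8/3) = 4/3 ≈ 1.3333)
g(L) = 1/(2*L)
-(108 + g(5))*((v - 13) - 32) = -(108 + (½)/5)*((4/3 - 13) - 32) = -(108 + (½)*(⅕))*(-35/3 - 32) = -(108 + ⅒)*(-131)/3 = -1081*(-131)/(10*3) = -1*(-141611/30) = 141611/30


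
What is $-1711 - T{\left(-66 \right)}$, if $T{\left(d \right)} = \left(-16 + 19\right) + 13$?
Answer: $-1727$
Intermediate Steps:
$T{\left(d \right)} = 16$ ($T{\left(d \right)} = 3 + 13 = 16$)
$-1711 - T{\left(-66 \right)} = -1711 - 16 = -1727$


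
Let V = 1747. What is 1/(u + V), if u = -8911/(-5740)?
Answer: 820/1433813 ≈ 0.00057190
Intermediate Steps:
u = 1273/820 (u = -8911*(-1/5740) = 1273/820 ≈ 1.5524)
1/(u + V) = 1/(1273/820 + 1747) = 1/(1433813/820) = 820/1433813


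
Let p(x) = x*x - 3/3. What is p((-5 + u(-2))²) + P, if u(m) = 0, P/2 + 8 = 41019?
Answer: 82646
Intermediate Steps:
P = 82022 (P = -16 + 2*41019 = -16 + 82038 = 82022)
p(x) = -1 + x² (p(x) = x² - 3*⅓ = x² - 1 = -1 + x²)
p((-5 + u(-2))²) + P = (-1 + ((-5 + 0)²)²) + 82022 = (-1 + ((-5)²)²) + 82022 = (-1 + 25²) + 82022 = (-1 + 625) + 82022 = 624 + 82022 = 82646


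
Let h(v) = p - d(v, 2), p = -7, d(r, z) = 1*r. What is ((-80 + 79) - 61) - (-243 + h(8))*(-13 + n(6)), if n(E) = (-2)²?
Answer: -2384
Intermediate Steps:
d(r, z) = r
h(v) = -7 - v
n(E) = 4
((-80 + 79) - 61) - (-243 + h(8))*(-13 + n(6)) = ((-80 + 79) - 61) - (-243 + (-7 - 1*8))*(-13 + 4) = (-1 - 61) - (-243 + (-7 - 8))*(-9) = -62 - (-243 - 15)*(-9) = -62 - (-258)*(-9) = -62 - 1*2322 = -62 - 2322 = -2384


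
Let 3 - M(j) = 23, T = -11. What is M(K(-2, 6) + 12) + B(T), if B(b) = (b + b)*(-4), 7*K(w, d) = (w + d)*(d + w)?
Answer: 68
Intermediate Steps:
K(w, d) = (d + w)²/7 (K(w, d) = ((w + d)*(d + w))/7 = ((d + w)*(d + w))/7 = (d + w)²/7)
B(b) = -8*b (B(b) = (2*b)*(-4) = -8*b)
M(j) = -20 (M(j) = 3 - 1*23 = 3 - 23 = -20)
M(K(-2, 6) + 12) + B(T) = -20 - 8*(-11) = -20 + 88 = 68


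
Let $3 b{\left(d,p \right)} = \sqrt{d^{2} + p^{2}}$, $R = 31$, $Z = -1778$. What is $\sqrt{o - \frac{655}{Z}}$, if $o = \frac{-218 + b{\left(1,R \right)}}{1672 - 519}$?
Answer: $\frac{\sqrt{6782535438966 + 10934881356 \sqrt{962}}}{6150102} \approx 0.43392$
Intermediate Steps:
$b{\left(d,p \right)} = \frac{\sqrt{d^{2} + p^{2}}}{3}$
$o = - \frac{218}{1153} + \frac{\sqrt{962}}{3459}$ ($o = \frac{-218 + \frac{\sqrt{1^{2} + 31^{2}}}{3}}{1672 - 519} = \frac{-218 + \frac{\sqrt{1 + 961}}{3}}{1153} = \left(-218 + \frac{\sqrt{962}}{3}\right) \frac{1}{1153} = - \frac{218}{1153} + \frac{\sqrt{962}}{3459} \approx -0.18011$)
$\sqrt{o - \frac{655}{Z}} = \sqrt{\left(- \frac{218}{1153} + \frac{\sqrt{962}}{3459}\right) - \frac{655}{-1778}} = \sqrt{\left(- \frac{218}{1153} + \frac{\sqrt{962}}{3459}\right) - - \frac{655}{1778}} = \sqrt{\left(- \frac{218}{1153} + \frac{\sqrt{962}}{3459}\right) + \frac{655}{1778}} = \sqrt{\frac{367611}{2050034} + \frac{\sqrt{962}}{3459}}$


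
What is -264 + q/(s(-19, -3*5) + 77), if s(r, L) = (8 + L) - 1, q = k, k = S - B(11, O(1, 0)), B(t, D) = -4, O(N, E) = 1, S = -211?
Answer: -267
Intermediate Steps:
k = -207 (k = -211 - 1*(-4) = -211 + 4 = -207)
q = -207
s(r, L) = 7 + L
-264 + q/(s(-19, -3*5) + 77) = -264 - 207/((7 - 3*5) + 77) = -264 - 207/((7 - 15) + 77) = -264 - 207/(-8 + 77) = -264 - 207/69 = -264 - 207*1/69 = -264 - 3 = -267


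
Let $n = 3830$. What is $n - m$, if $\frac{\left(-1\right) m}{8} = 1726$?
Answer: $17638$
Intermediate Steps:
$m = -13808$ ($m = \left(-8\right) 1726 = -13808$)
$n - m = 3830 - -13808 = 3830 + 13808 = 17638$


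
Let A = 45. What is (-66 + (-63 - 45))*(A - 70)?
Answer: 4350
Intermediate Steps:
(-66 + (-63 - 45))*(A - 70) = (-66 + (-63 - 45))*(45 - 70) = (-66 - 108)*(-25) = -174*(-25) = 4350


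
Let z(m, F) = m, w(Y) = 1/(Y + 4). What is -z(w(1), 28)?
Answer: -⅕ ≈ -0.20000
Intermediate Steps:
w(Y) = 1/(4 + Y)
-z(w(1), 28) = -1/(4 + 1) = -1/5 = -1*⅕ = -⅕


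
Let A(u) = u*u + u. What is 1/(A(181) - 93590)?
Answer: -1/60648 ≈ -1.6489e-5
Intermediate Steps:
A(u) = u + u² (A(u) = u² + u = u + u²)
1/(A(181) - 93590) = 1/(181*(1 + 181) - 93590) = 1/(181*182 - 93590) = 1/(32942 - 93590) = 1/(-60648) = -1/60648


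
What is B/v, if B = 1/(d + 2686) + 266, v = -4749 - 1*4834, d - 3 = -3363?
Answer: -179283/6458942 ≈ -0.027757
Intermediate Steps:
d = -3360 (d = 3 - 3363 = -3360)
v = -9583 (v = -4749 - 4834 = -9583)
B = 179283/674 (B = 1/(-3360 + 2686) + 266 = 1/(-674) + 266 = -1/674 + 266 = 179283/674 ≈ 266.00)
B/v = (179283/674)/(-9583) = (179283/674)*(-1/9583) = -179283/6458942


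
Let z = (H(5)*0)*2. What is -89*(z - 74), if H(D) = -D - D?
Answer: 6586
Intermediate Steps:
H(D) = -2*D
z = 0 (z = (-2*5*0)*2 = -10*0*2 = 0*2 = 0)
-89*(z - 74) = -89*(0 - 74) = -89*(-74) = 6586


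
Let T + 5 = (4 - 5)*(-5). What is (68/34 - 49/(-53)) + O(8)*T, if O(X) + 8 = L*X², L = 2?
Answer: 155/53 ≈ 2.9245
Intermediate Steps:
T = 0 (T = -5 + (4 - 5)*(-5) = -5 - 1*(-5) = -5 + 5 = 0)
O(X) = -8 + 2*X²
(68/34 - 49/(-53)) + O(8)*T = (68/34 - 49/(-53)) + (-8 + 2*8²)*0 = (68*(1/34) - 49*(-1/53)) + (-8 + 2*64)*0 = (2 + 49/53) + (-8 + 128)*0 = 155/53 + 120*0 = 155/53 + 0 = 155/53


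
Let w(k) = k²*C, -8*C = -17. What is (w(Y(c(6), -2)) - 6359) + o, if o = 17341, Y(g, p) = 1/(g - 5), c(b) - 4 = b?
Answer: 2196417/200 ≈ 10982.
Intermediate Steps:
C = 17/8 (C = -⅛*(-17) = 17/8 ≈ 2.1250)
c(b) = 4 + b
Y(g, p) = 1/(-5 + g)
w(k) = 17*k²/8 (w(k) = k²*(17/8) = 17*k²/8)
(w(Y(c(6), -2)) - 6359) + o = (17*(1/(-5 + (4 + 6)))²/8 - 6359) + 17341 = (17*(1/(-5 + 10))²/8 - 6359) + 17341 = (17*(1/5)²/8 - 6359) + 17341 = (17*(⅕)²/8 - 6359) + 17341 = ((17/8)*(1/25) - 6359) + 17341 = (17/200 - 6359) + 17341 = -1271783/200 + 17341 = 2196417/200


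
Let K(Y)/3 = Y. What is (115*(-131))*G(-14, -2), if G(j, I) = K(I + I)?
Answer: 180780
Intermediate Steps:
K(Y) = 3*Y
G(j, I) = 6*I (G(j, I) = 3*(I + I) = 3*(2*I) = 6*I)
(115*(-131))*G(-14, -2) = (115*(-131))*(6*(-2)) = -15065*(-12) = 180780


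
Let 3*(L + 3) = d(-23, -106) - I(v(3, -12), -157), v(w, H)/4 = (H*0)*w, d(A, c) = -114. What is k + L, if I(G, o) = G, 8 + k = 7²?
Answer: 0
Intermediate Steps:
v(w, H) = 0 (v(w, H) = 4*((H*0)*w) = 4*(0*w) = 4*0 = 0)
k = 41 (k = -8 + 7² = -8 + 49 = 41)
L = -41 (L = -3 + (-114 - 1*0)/3 = -3 + (-114 + 0)/3 = -3 + (⅓)*(-114) = -3 - 38 = -41)
k + L = 41 - 41 = 0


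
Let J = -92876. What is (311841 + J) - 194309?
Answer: 24656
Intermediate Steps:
(311841 + J) - 194309 = (311841 - 92876) - 194309 = 218965 - 194309 = 24656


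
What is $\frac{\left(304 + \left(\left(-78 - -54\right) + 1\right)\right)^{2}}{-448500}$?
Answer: $- \frac{78961}{448500} \approx -0.17606$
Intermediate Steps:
$\frac{\left(304 + \left(\left(-78 - -54\right) + 1\right)\right)^{2}}{-448500} = \left(304 + \left(\left(-78 + 54\right) + 1\right)\right)^{2} \left(- \frac{1}{448500}\right) = \left(304 + \left(-24 + 1\right)\right)^{2} \left(- \frac{1}{448500}\right) = \left(304 - 23\right)^{2} \left(- \frac{1}{448500}\right) = 281^{2} \left(- \frac{1}{448500}\right) = 78961 \left(- \frac{1}{448500}\right) = - \frac{78961}{448500}$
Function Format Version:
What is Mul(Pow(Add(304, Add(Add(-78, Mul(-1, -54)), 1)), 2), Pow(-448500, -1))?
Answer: Rational(-78961, 448500) ≈ -0.17606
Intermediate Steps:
Mul(Pow(Add(304, Add(Add(-78, Mul(-1, -54)), 1)), 2), Pow(-448500, -1)) = Mul(Pow(Add(304, Add(Add(-78, 54), 1)), 2), Rational(-1, 448500)) = Mul(Pow(Add(304, Add(-24, 1)), 2), Rational(-1, 448500)) = Mul(Pow(Add(304, -23), 2), Rational(-1, 448500)) = Mul(Pow(281, 2), Rational(-1, 448500)) = Mul(78961, Rational(-1, 448500)) = Rational(-78961, 448500)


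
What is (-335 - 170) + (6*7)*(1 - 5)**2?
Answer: 167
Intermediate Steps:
(-335 - 170) + (6*7)*(1 - 5)**2 = -505 + 42*(-4)**2 = -505 + 42*16 = -505 + 672 = 167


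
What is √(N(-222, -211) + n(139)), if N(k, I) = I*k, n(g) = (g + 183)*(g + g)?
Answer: √136358 ≈ 369.27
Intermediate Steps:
n(g) = 2*g*(183 + g) (n(g) = (183 + g)*(2*g) = 2*g*(183 + g))
√(N(-222, -211) + n(139)) = √(-211*(-222) + 2*139*(183 + 139)) = √(46842 + 2*139*322) = √(46842 + 89516) = √136358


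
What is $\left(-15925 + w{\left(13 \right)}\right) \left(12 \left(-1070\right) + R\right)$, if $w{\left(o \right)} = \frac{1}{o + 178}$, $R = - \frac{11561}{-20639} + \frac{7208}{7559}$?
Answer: $\frac{6092274781897760746}{29797948391} \approx 2.0445 \cdot 10^{8}$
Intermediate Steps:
$R = \frac{236155511}{156010201}$ ($R = \left(-11561\right) \left(- \frac{1}{20639}\right) + 7208 \cdot \frac{1}{7559} = \frac{11561}{20639} + \frac{7208}{7559} = \frac{236155511}{156010201} \approx 1.5137$)
$w{\left(o \right)} = \frac{1}{178 + o}$
$\left(-15925 + w{\left(13 \right)}\right) \left(12 \left(-1070\right) + R\right) = \left(-15925 + \frac{1}{178 + 13}\right) \left(12 \left(-1070\right) + \frac{236155511}{156010201}\right) = \left(-15925 + \frac{1}{191}\right) \left(-12840 + \frac{236155511}{156010201}\right) = \left(-15925 + \frac{1}{191}\right) \left(- \frac{2002934825329}{156010201}\right) = \left(- \frac{3041674}{191}\right) \left(- \frac{2002934825329}{156010201}\right) = \frac{6092274781897760746}{29797948391}$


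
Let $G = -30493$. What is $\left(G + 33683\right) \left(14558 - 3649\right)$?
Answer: $34799710$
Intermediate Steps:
$\left(G + 33683\right) \left(14558 - 3649\right) = \left(-30493 + 33683\right) \left(14558 - 3649\right) = 3190 \cdot 10909 = 34799710$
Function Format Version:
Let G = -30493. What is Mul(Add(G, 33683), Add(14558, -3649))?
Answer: 34799710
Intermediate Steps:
Mul(Add(G, 33683), Add(14558, -3649)) = Mul(Add(-30493, 33683), Add(14558, -3649)) = Mul(3190, 10909) = 34799710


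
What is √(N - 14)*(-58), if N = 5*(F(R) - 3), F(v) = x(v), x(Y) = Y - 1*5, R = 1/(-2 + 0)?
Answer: -29*I*√226 ≈ -435.97*I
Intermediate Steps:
R = -½ (R = 1/(-2) = -½ ≈ -0.50000)
x(Y) = -5 + Y (x(Y) = Y - 5 = -5 + Y)
F(v) = -5 + v
N = -85/2 (N = 5*((-5 - ½) - 3) = 5*(-11/2 - 3) = 5*(-17/2) = -85/2 ≈ -42.500)
√(N - 14)*(-58) = √(-85/2 - 14)*(-58) = √(-113/2)*(-58) = (I*√226/2)*(-58) = -29*I*√226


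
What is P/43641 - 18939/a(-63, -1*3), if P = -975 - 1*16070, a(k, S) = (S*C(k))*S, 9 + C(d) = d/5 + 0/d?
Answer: 152445065/1571076 ≈ 97.032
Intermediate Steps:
C(d) = -9 + d/5 (C(d) = -9 + (d/5 + 0/d) = -9 + (d*(1/5) + 0) = -9 + (d/5 + 0) = -9 + d/5)
a(k, S) = S**2*(-9 + k/5) (a(k, S) = (S*(-9 + k/5))*S = S**2*(-9 + k/5))
P = -17045 (P = -975 - 16070 = -17045)
P/43641 - 18939/a(-63, -1*3) = -17045/43641 - 18939*5/(9*(-45 - 63)) = -17045*1/43641 - 18939/((1/5)*(-3)**2*(-108)) = -17045/43641 - 18939/((1/5)*9*(-108)) = -17045/43641 - 18939/(-972/5) = -17045/43641 - 18939*(-5/972) = -17045/43641 + 31565/324 = 152445065/1571076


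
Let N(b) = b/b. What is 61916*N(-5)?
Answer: 61916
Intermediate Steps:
N(b) = 1
61916*N(-5) = 61916*1 = 61916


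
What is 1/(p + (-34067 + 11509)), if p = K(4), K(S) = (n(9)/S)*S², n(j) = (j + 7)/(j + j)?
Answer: -9/202990 ≈ -4.4337e-5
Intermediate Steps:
n(j) = (7 + j)/(2*j) (n(j) = (7 + j)/((2*j)) = (7 + j)*(1/(2*j)) = (7 + j)/(2*j))
K(S) = 8*S/9 (K(S) = (((½)*(7 + 9)/9)/S)*S² = (((½)*(⅑)*16)/S)*S² = (8/(9*S))*S² = 8*S/9)
p = 32/9 (p = (8/9)*4 = 32/9 ≈ 3.5556)
1/(p + (-34067 + 11509)) = 1/(32/9 + (-34067 + 11509)) = 1/(32/9 - 22558) = 1/(-202990/9) = -9/202990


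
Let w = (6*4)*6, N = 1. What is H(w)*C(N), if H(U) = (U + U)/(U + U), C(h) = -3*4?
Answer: -12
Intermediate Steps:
w = 144 (w = 24*6 = 144)
C(h) = -12
H(U) = 1 (H(U) = (2*U)/((2*U)) = (2*U)*(1/(2*U)) = 1)
H(w)*C(N) = 1*(-12) = -12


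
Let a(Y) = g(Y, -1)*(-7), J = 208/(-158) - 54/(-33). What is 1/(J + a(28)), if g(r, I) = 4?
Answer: -869/24054 ≈ -0.036127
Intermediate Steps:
J = 278/869 (J = 208*(-1/158) - 54*(-1/33) = -104/79 + 18/11 = 278/869 ≈ 0.31991)
a(Y) = -28 (a(Y) = 4*(-7) = -28)
1/(J + a(28)) = 1/(278/869 - 28) = 1/(-24054/869) = -869/24054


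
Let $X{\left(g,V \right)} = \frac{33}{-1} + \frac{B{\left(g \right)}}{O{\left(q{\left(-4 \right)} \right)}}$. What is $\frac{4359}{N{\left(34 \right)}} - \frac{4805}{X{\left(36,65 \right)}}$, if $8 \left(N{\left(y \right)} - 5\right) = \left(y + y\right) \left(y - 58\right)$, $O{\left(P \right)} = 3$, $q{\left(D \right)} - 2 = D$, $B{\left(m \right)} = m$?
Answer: $\frac{864656}{4179} \approx 206.91$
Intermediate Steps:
$q{\left(D \right)} = 2 + D$
$X{\left(g,V \right)} = -33 + \frac{g}{3}$ ($X{\left(g,V \right)} = \frac{33}{-1} + \frac{g}{3} = 33 \left(-1\right) + g \frac{1}{3} = -33 + \frac{g}{3}$)
$N{\left(y \right)} = 5 + \frac{y \left(-58 + y\right)}{4}$ ($N{\left(y \right)} = 5 + \frac{\left(y + y\right) \left(y - 58\right)}{8} = 5 + \frac{2 y \left(-58 + y\right)}{8} = 5 + \frac{y \left(-58 + y\right)}{4}$)
$\frac{4359}{N{\left(34 \right)}} - \frac{4805}{X{\left(36,65 \right)}} = \frac{4359}{5 - 493 + \frac{34^{2}}{4}} - \frac{4805}{-33 + \frac{1}{3} \cdot 36} = \frac{4359}{5 - 493 + \frac{1}{4} \cdot 1156} - \frac{4805}{-33 + 12} = \frac{4359}{5 - 493 + 289} - \frac{4805}{-21} = \frac{4359}{-199} - - \frac{4805}{21} = 4359 \left(- \frac{1}{199}\right) + \frac{4805}{21} = - \frac{4359}{199} + \frac{4805}{21} = \frac{864656}{4179}$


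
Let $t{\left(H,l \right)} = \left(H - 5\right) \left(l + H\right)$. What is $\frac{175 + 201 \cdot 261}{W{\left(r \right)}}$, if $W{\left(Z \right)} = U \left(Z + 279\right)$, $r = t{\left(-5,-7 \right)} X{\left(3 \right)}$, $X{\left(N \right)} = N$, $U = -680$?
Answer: $- \frac{13159}{108630} \approx -0.12114$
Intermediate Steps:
$t{\left(H,l \right)} = \left(-5 + H\right) \left(H + l\right)$
$r = 360$ ($r = \left(\left(-5\right)^{2} - -25 - -35 - -35\right) 3 = \left(25 + 25 + 35 + 35\right) 3 = 120 \cdot 3 = 360$)
$W{\left(Z \right)} = -189720 - 680 Z$ ($W{\left(Z \right)} = - 680 \left(Z + 279\right) = - 680 \left(279 + Z\right) = -189720 - 680 Z$)
$\frac{175 + 201 \cdot 261}{W{\left(r \right)}} = \frac{175 + 201 \cdot 261}{-189720 - 244800} = \frac{175 + 52461}{-189720 - 244800} = \frac{52636}{-434520} = 52636 \left(- \frac{1}{434520}\right) = - \frac{13159}{108630}$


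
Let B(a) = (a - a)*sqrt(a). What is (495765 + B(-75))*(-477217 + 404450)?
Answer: -36075331755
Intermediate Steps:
B(a) = 0 (B(a) = 0*sqrt(a) = 0)
(495765 + B(-75))*(-477217 + 404450) = (495765 + 0)*(-477217 + 404450) = 495765*(-72767) = -36075331755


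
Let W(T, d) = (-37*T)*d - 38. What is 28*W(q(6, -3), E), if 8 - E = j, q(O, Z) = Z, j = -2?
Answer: 30016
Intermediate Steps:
E = 10 (E = 8 - 1*(-2) = 8 + 2 = 10)
W(T, d) = -38 - 37*T*d (W(T, d) = -37*T*d - 38 = -38 - 37*T*d)
28*W(q(6, -3), E) = 28*(-38 - 37*(-3)*10) = 28*(-38 + 1110) = 28*1072 = 30016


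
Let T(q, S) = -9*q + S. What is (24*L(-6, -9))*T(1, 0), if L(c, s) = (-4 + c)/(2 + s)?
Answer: -2160/7 ≈ -308.57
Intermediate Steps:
T(q, S) = S - 9*q
L(c, s) = (-4 + c)/(2 + s)
(24*L(-6, -9))*T(1, 0) = (24*((-4 - 6)/(2 - 9)))*(0 - 9*1) = (24*(-10/(-7)))*(0 - 9) = (24*(-⅐*(-10)))*(-9) = (24*(10/7))*(-9) = (240/7)*(-9) = -2160/7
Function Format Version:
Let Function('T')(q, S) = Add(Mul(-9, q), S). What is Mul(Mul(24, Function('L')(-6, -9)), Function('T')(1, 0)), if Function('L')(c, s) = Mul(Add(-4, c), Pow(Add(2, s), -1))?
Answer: Rational(-2160, 7) ≈ -308.57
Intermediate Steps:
Function('T')(q, S) = Add(S, Mul(-9, q))
Function('L')(c, s) = Mul(Pow(Add(2, s), -1), Add(-4, c))
Mul(Mul(24, Function('L')(-6, -9)), Function('T')(1, 0)) = Mul(Mul(24, Mul(Pow(Add(2, -9), -1), Add(-4, -6))), Add(0, Mul(-9, 1))) = Mul(Mul(24, Mul(Pow(-7, -1), -10)), Add(0, -9)) = Mul(Mul(24, Mul(Rational(-1, 7), -10)), -9) = Mul(Mul(24, Rational(10, 7)), -9) = Mul(Rational(240, 7), -9) = Rational(-2160, 7)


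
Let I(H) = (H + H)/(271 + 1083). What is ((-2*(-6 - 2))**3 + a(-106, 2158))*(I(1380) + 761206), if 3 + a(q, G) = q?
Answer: 2054651976054/677 ≈ 3.0349e+9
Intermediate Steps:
a(q, G) = -3 + q
I(H) = H/677 (I(H) = (2*H)/1354 = (2*H)*(1/1354) = H/677)
((-2*(-6 - 2))**3 + a(-106, 2158))*(I(1380) + 761206) = ((-2*(-6 - 2))**3 + (-3 - 106))*((1/677)*1380 + 761206) = ((-2*(-8))**3 - 109)*(1380/677 + 761206) = (16**3 - 109)*(515337842/677) = (4096 - 109)*(515337842/677) = 3987*(515337842/677) = 2054651976054/677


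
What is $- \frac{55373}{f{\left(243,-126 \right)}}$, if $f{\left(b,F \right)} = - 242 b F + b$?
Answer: $- \frac{55373}{7409799} \approx -0.0074729$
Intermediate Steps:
$f{\left(b,F \right)} = b - 242 F b$ ($f{\left(b,F \right)} = - 242 F b + b = b - 242 F b$)
$- \frac{55373}{f{\left(243,-126 \right)}} = - \frac{55373}{243 \left(1 - -30492\right)} = - \frac{55373}{243 \left(1 + 30492\right)} = - \frac{55373}{243 \cdot 30493} = - \frac{55373}{7409799}$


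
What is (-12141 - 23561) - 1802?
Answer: -37504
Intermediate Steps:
(-12141 - 23561) - 1802 = -35702 - 1802 = -37504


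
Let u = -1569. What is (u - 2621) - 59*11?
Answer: -4839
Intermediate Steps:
(u - 2621) - 59*11 = (-1569 - 2621) - 59*11 = -4190 - 649 = -4839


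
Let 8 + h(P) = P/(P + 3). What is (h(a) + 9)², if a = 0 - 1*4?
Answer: 25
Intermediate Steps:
a = -4 (a = 0 - 4 = -4)
h(P) = -8 + P/(3 + P) (h(P) = -8 + P/(P + 3) = -8 + P/(3 + P))
(h(a) + 9)² = ((-24 - 7*(-4))/(3 - 4) + 9)² = ((-24 + 28)/(-1) + 9)² = (-1*4 + 9)² = (-4 + 9)² = 5² = 25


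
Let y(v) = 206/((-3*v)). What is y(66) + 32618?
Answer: 3229079/99 ≈ 32617.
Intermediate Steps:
y(v) = -206/(3*v) (y(v) = 206*(-1/(3*v)) = -206/(3*v))
y(66) + 32618 = -206/3/66 + 32618 = -206/3*1/66 + 32618 = -103/99 + 32618 = 3229079/99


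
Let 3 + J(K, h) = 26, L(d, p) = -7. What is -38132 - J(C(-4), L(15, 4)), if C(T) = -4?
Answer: -38155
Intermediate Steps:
J(K, h) = 23 (J(K, h) = -3 + 26 = 23)
-38132 - J(C(-4), L(15, 4)) = -38132 - 1*23 = -38132 - 23 = -38155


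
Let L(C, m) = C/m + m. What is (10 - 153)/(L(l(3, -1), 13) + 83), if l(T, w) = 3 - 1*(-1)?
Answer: -1859/1252 ≈ -1.4848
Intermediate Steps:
l(T, w) = 4 (l(T, w) = 3 + 1 = 4)
L(C, m) = m + C/m (L(C, m) = C/m + m = m + C/m)
(10 - 153)/(L(l(3, -1), 13) + 83) = (10 - 153)/((13 + 4/13) + 83) = -143/((13 + 4*(1/13)) + 83) = -143/((13 + 4/13) + 83) = -143/(173/13 + 83) = -143/1252/13 = -143*13/1252 = -1859/1252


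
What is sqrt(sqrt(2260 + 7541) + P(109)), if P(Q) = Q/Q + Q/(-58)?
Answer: sqrt(330078)/58 ≈ 9.9056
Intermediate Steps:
P(Q) = 1 - Q/58 (P(Q) = 1 + Q*(-1/58) = 1 - Q/58)
sqrt(sqrt(2260 + 7541) + P(109)) = sqrt(sqrt(2260 + 7541) + (1 - 1/58*109)) = sqrt(sqrt(9801) + (1 - 109/58)) = sqrt(99 - 51/58) = sqrt(5691/58) = sqrt(330078)/58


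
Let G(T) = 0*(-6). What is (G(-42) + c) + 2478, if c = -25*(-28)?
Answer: 3178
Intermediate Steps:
c = 700
G(T) = 0
(G(-42) + c) + 2478 = (0 + 700) + 2478 = 700 + 2478 = 3178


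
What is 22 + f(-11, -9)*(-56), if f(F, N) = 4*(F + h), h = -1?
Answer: 2710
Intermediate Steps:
f(F, N) = -4 + 4*F (f(F, N) = 4*(F - 1) = 4*(-1 + F) = -4 + 4*F)
22 + f(-11, -9)*(-56) = 22 + (-4 + 4*(-11))*(-56) = 22 + (-4 - 44)*(-56) = 22 - 48*(-56) = 22 + 2688 = 2710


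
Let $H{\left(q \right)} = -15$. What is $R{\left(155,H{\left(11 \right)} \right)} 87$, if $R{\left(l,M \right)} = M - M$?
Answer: $0$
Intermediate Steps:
$R{\left(l,M \right)} = 0$
$R{\left(155,H{\left(11 \right)} \right)} 87 = 0 \cdot 87 = 0$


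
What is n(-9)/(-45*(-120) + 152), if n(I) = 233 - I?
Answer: 121/2776 ≈ 0.043588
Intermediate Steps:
n(-9)/(-45*(-120) + 152) = (233 - 1*(-9))/(-45*(-120) + 152) = (233 + 9)/(5400 + 152) = 242/5552 = 242*(1/5552) = 121/2776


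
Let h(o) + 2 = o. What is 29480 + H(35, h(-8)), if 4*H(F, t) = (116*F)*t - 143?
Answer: 77177/4 ≈ 19294.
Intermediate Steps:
h(o) = -2 + o
H(F, t) = -143/4 + 29*F*t (H(F, t) = ((116*F)*t - 143)/4 = (116*F*t - 143)/4 = (-143 + 116*F*t)/4 = -143/4 + 29*F*t)
29480 + H(35, h(-8)) = 29480 + (-143/4 + 29*35*(-2 - 8)) = 29480 + (-143/4 + 29*35*(-10)) = 29480 + (-143/4 - 10150) = 29480 - 40743/4 = 77177/4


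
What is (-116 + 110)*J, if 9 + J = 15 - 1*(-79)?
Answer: -510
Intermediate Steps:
J = 85 (J = -9 + (15 - 1*(-79)) = -9 + (15 + 79) = -9 + 94 = 85)
(-116 + 110)*J = (-116 + 110)*85 = -6*85 = -510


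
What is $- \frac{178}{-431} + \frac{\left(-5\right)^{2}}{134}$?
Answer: $\frac{34627}{57754} \approx 0.59956$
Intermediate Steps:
$- \frac{178}{-431} + \frac{\left(-5\right)^{2}}{134} = \left(-178\right) \left(- \frac{1}{431}\right) + 25 \cdot \frac{1}{134} = \frac{178}{431} + \frac{25}{134} = \frac{34627}{57754}$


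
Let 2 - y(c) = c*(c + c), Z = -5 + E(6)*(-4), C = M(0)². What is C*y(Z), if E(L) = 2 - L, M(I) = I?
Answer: 0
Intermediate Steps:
C = 0 (C = 0² = 0)
Z = 11 (Z = -5 + (2 - 1*6)*(-4) = -5 + (2 - 6)*(-4) = -5 - 4*(-4) = -5 + 16 = 11)
y(c) = 2 - 2*c² (y(c) = 2 - c*(c + c) = 2 - c*2*c = 2 - 2*c²)
C*y(Z) = 0*(2 - 2*11²) = 0*(2 - 2*121) = 0*(2 - 242) = 0*(-240) = 0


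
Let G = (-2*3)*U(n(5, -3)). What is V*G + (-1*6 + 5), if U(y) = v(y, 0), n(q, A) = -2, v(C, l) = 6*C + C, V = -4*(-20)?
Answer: 6719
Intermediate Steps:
V = 80
v(C, l) = 7*C
U(y) = 7*y
G = 84 (G = (-2*3)*(7*(-2)) = -6*(-14) = 84)
V*G + (-1*6 + 5) = 80*84 + (-1*6 + 5) = 6720 + (-6 + 5) = 6720 - 1 = 6719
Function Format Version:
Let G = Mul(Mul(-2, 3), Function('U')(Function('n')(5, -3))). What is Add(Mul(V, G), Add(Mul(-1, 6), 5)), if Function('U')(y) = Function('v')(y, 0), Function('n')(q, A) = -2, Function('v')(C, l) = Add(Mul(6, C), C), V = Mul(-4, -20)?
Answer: 6719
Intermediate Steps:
V = 80
Function('v')(C, l) = Mul(7, C)
Function('U')(y) = Mul(7, y)
G = 84 (G = Mul(Mul(-2, 3), Mul(7, -2)) = Mul(-6, -14) = 84)
Add(Mul(V, G), Add(Mul(-1, 6), 5)) = Add(Mul(80, 84), Add(Mul(-1, 6), 5)) = Add(6720, Add(-6, 5)) = Add(6720, -1) = 6719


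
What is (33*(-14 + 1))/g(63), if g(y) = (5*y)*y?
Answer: -143/6615 ≈ -0.021618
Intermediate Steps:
g(y) = 5*y²
(33*(-14 + 1))/g(63) = (33*(-14 + 1))/((5*63²)) = (33*(-13))/((5*3969)) = -429/19845 = -429*1/19845 = -143/6615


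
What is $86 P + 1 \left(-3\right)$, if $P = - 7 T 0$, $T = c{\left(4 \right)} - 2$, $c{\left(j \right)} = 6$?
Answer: $-3$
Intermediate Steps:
$T = 4$ ($T = 6 - 2 = 4$)
$P = 0$ ($P = \left(-7\right) 4 \cdot 0 = \left(-28\right) 0 = 0$)
$86 P + 1 \left(-3\right) = 86 \cdot 0 + 1 \left(-3\right) = 0 - 3 = -3$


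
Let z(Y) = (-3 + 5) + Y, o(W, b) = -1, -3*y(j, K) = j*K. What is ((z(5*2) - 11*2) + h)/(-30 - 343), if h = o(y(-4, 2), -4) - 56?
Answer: 67/373 ≈ 0.17962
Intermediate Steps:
y(j, K) = -K*j/3 (y(j, K) = -j*K/3 = -K*j/3)
z(Y) = 2 + Y
h = -57 (h = -1 - 56 = -57)
((z(5*2) - 11*2) + h)/(-30 - 343) = (((2 + 5*2) - 11*2) - 57)/(-30 - 343) = (((2 + 10) - 22) - 57)/(-373) = ((12 - 22) - 57)*(-1/373) = (-10 - 57)*(-1/373) = -67*(-1/373) = 67/373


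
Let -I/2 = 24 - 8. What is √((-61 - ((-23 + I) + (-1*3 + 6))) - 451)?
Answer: 2*I*√115 ≈ 21.448*I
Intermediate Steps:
I = -32 (I = -2*(24 - 8) = -2*16 = -32)
√((-61 - ((-23 + I) + (-1*3 + 6))) - 451) = √((-61 - ((-23 - 32) + (-1*3 + 6))) - 451) = √((-61 - (-55 + (-3 + 6))) - 451) = √((-61 - (-55 + 3)) - 451) = √((-61 - 1*(-52)) - 451) = √((-61 + 52) - 451) = √(-9 - 451) = √(-460) = 2*I*√115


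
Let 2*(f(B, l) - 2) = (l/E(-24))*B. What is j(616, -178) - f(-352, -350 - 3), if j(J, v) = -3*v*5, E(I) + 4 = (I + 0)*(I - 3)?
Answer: 414016/161 ≈ 2571.5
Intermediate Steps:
E(I) = -4 + I*(-3 + I) (E(I) = -4 + (I + 0)*(I - 3) = -4 + I*(-3 + I))
j(J, v) = -15*v
f(B, l) = 2 + B*l/1288 (f(B, l) = 2 + ((l/(-4 + (-24)² - 3*(-24)))*B)/2 = 2 + ((l/(-4 + 576 + 72))*B)/2 = 2 + ((l/644)*B)/2 = 2 + (B*l/644)/2 = 2 + B*l/1288)
j(616, -178) - f(-352, -350 - 3) = -15*(-178) - (2 + (1/1288)*(-352)*(-350 - 3)) = 2670 - (2 + (1/1288)*(-352)*(-353)) = 2670 - (2 + 15532/161) = 2670 - 1*15854/161 = 2670 - 15854/161 = 414016/161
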